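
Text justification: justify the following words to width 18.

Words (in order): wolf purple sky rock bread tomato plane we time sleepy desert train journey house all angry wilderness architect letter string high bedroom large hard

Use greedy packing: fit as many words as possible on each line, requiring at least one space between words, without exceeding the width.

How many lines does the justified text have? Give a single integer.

Line 1: ['wolf', 'purple', 'sky'] (min_width=15, slack=3)
Line 2: ['rock', 'bread', 'tomato'] (min_width=17, slack=1)
Line 3: ['plane', 'we', 'time'] (min_width=13, slack=5)
Line 4: ['sleepy', 'desert'] (min_width=13, slack=5)
Line 5: ['train', 'journey'] (min_width=13, slack=5)
Line 6: ['house', 'all', 'angry'] (min_width=15, slack=3)
Line 7: ['wilderness'] (min_width=10, slack=8)
Line 8: ['architect', 'letter'] (min_width=16, slack=2)
Line 9: ['string', 'high'] (min_width=11, slack=7)
Line 10: ['bedroom', 'large', 'hard'] (min_width=18, slack=0)
Total lines: 10

Answer: 10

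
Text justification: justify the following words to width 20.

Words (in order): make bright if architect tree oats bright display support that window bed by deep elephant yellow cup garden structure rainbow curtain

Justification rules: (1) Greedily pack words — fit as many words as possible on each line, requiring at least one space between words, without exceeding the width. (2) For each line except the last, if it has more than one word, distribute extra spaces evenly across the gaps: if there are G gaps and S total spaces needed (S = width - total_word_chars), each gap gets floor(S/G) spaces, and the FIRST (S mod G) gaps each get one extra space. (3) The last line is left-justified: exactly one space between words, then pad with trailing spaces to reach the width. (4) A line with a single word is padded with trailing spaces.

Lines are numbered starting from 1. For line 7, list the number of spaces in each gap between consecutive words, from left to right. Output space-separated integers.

Line 1: ['make', 'bright', 'if'] (min_width=14, slack=6)
Line 2: ['architect', 'tree', 'oats'] (min_width=19, slack=1)
Line 3: ['bright', 'display'] (min_width=14, slack=6)
Line 4: ['support', 'that', 'window'] (min_width=19, slack=1)
Line 5: ['bed', 'by', 'deep', 'elephant'] (min_width=20, slack=0)
Line 6: ['yellow', 'cup', 'garden'] (min_width=17, slack=3)
Line 7: ['structure', 'rainbow'] (min_width=17, slack=3)
Line 8: ['curtain'] (min_width=7, slack=13)

Answer: 4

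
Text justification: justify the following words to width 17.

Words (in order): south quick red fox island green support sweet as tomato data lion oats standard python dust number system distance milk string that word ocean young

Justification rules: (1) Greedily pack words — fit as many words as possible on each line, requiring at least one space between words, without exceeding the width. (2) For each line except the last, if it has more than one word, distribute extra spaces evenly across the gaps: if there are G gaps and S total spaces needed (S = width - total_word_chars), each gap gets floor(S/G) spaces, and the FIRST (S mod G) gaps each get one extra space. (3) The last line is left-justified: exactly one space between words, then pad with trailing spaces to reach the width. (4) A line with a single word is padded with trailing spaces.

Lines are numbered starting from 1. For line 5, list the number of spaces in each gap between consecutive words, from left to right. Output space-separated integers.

Answer: 5

Derivation:
Line 1: ['south', 'quick', 'red'] (min_width=15, slack=2)
Line 2: ['fox', 'island', 'green'] (min_width=16, slack=1)
Line 3: ['support', 'sweet', 'as'] (min_width=16, slack=1)
Line 4: ['tomato', 'data', 'lion'] (min_width=16, slack=1)
Line 5: ['oats', 'standard'] (min_width=13, slack=4)
Line 6: ['python', 'dust'] (min_width=11, slack=6)
Line 7: ['number', 'system'] (min_width=13, slack=4)
Line 8: ['distance', 'milk'] (min_width=13, slack=4)
Line 9: ['string', 'that', 'word'] (min_width=16, slack=1)
Line 10: ['ocean', 'young'] (min_width=11, slack=6)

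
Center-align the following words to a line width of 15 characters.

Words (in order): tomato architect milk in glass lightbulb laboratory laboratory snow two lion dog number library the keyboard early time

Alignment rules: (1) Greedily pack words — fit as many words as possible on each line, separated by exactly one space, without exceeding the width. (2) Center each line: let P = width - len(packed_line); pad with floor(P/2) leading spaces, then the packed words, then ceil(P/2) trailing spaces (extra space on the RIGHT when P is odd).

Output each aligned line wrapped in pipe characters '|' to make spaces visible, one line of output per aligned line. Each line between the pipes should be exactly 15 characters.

Line 1: ['tomato'] (min_width=6, slack=9)
Line 2: ['architect', 'milk'] (min_width=14, slack=1)
Line 3: ['in', 'glass'] (min_width=8, slack=7)
Line 4: ['lightbulb'] (min_width=9, slack=6)
Line 5: ['laboratory'] (min_width=10, slack=5)
Line 6: ['laboratory', 'snow'] (min_width=15, slack=0)
Line 7: ['two', 'lion', 'dog'] (min_width=12, slack=3)
Line 8: ['number', 'library'] (min_width=14, slack=1)
Line 9: ['the', 'keyboard'] (min_width=12, slack=3)
Line 10: ['early', 'time'] (min_width=10, slack=5)

Answer: |    tomato     |
|architect milk |
|   in glass    |
|   lightbulb   |
|  laboratory   |
|laboratory snow|
| two lion dog  |
|number library |
| the keyboard  |
|  early time   |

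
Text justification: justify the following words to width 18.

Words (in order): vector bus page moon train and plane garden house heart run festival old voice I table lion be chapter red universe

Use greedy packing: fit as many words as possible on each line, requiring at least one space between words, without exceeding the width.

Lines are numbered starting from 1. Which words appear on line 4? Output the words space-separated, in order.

Line 1: ['vector', 'bus', 'page'] (min_width=15, slack=3)
Line 2: ['moon', 'train', 'and'] (min_width=14, slack=4)
Line 3: ['plane', 'garden', 'house'] (min_width=18, slack=0)
Line 4: ['heart', 'run', 'festival'] (min_width=18, slack=0)
Line 5: ['old', 'voice', 'I', 'table'] (min_width=17, slack=1)
Line 6: ['lion', 'be', 'chapter'] (min_width=15, slack=3)
Line 7: ['red', 'universe'] (min_width=12, slack=6)

Answer: heart run festival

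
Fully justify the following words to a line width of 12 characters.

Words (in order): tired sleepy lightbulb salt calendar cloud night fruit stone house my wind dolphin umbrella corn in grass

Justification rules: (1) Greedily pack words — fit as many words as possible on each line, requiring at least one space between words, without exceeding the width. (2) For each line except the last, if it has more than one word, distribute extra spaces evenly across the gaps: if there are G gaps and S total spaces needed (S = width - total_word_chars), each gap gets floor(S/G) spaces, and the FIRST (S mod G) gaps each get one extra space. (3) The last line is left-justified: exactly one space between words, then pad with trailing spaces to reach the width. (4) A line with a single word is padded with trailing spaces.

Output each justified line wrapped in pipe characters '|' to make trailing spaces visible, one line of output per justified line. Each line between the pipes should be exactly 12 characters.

Answer: |tired sleepy|
|lightbulb   |
|salt        |
|calendar    |
|cloud  night|
|fruit  stone|
|house     my|
|wind dolphin|
|umbrella    |
|corn      in|
|grass       |

Derivation:
Line 1: ['tired', 'sleepy'] (min_width=12, slack=0)
Line 2: ['lightbulb'] (min_width=9, slack=3)
Line 3: ['salt'] (min_width=4, slack=8)
Line 4: ['calendar'] (min_width=8, slack=4)
Line 5: ['cloud', 'night'] (min_width=11, slack=1)
Line 6: ['fruit', 'stone'] (min_width=11, slack=1)
Line 7: ['house', 'my'] (min_width=8, slack=4)
Line 8: ['wind', 'dolphin'] (min_width=12, slack=0)
Line 9: ['umbrella'] (min_width=8, slack=4)
Line 10: ['corn', 'in'] (min_width=7, slack=5)
Line 11: ['grass'] (min_width=5, slack=7)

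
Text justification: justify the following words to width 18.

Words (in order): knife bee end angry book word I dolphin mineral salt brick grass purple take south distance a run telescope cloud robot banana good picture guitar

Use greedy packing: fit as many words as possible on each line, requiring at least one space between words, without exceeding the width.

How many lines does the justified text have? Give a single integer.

Answer: 9

Derivation:
Line 1: ['knife', 'bee', 'end'] (min_width=13, slack=5)
Line 2: ['angry', 'book', 'word', 'I'] (min_width=17, slack=1)
Line 3: ['dolphin', 'mineral'] (min_width=15, slack=3)
Line 4: ['salt', 'brick', 'grass'] (min_width=16, slack=2)
Line 5: ['purple', 'take', 'south'] (min_width=17, slack=1)
Line 6: ['distance', 'a', 'run'] (min_width=14, slack=4)
Line 7: ['telescope', 'cloud'] (min_width=15, slack=3)
Line 8: ['robot', 'banana', 'good'] (min_width=17, slack=1)
Line 9: ['picture', 'guitar'] (min_width=14, slack=4)
Total lines: 9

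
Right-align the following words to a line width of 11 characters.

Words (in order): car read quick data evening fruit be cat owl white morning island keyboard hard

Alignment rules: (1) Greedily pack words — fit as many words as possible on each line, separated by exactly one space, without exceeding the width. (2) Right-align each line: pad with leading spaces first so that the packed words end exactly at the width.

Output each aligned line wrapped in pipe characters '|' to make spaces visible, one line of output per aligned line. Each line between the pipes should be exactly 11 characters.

Line 1: ['car', 'read'] (min_width=8, slack=3)
Line 2: ['quick', 'data'] (min_width=10, slack=1)
Line 3: ['evening'] (min_width=7, slack=4)
Line 4: ['fruit', 'be'] (min_width=8, slack=3)
Line 5: ['cat', 'owl'] (min_width=7, slack=4)
Line 6: ['white'] (min_width=5, slack=6)
Line 7: ['morning'] (min_width=7, slack=4)
Line 8: ['island'] (min_width=6, slack=5)
Line 9: ['keyboard'] (min_width=8, slack=3)
Line 10: ['hard'] (min_width=4, slack=7)

Answer: |   car read|
| quick data|
|    evening|
|   fruit be|
|    cat owl|
|      white|
|    morning|
|     island|
|   keyboard|
|       hard|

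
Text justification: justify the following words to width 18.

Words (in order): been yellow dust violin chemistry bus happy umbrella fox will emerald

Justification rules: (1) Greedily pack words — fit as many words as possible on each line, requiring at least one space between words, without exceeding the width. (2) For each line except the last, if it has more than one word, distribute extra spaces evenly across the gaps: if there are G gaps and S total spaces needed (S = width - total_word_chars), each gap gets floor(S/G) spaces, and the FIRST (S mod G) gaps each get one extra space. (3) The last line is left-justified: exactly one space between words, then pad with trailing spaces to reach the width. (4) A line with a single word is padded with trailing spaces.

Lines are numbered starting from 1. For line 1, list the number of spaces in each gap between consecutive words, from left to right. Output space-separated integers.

Line 1: ['been', 'yellow', 'dust'] (min_width=16, slack=2)
Line 2: ['violin', 'chemistry'] (min_width=16, slack=2)
Line 3: ['bus', 'happy', 'umbrella'] (min_width=18, slack=0)
Line 4: ['fox', 'will', 'emerald'] (min_width=16, slack=2)

Answer: 2 2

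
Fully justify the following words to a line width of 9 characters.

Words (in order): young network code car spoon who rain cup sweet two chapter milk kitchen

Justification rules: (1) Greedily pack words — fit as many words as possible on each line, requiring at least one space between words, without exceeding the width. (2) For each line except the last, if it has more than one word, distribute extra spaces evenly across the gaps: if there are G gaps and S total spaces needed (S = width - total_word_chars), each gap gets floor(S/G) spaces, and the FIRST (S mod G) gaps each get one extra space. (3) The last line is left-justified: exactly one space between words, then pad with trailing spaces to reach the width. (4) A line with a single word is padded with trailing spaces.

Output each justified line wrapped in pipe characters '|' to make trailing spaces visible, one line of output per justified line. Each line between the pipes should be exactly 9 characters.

Line 1: ['young'] (min_width=5, slack=4)
Line 2: ['network'] (min_width=7, slack=2)
Line 3: ['code', 'car'] (min_width=8, slack=1)
Line 4: ['spoon', 'who'] (min_width=9, slack=0)
Line 5: ['rain', 'cup'] (min_width=8, slack=1)
Line 6: ['sweet', 'two'] (min_width=9, slack=0)
Line 7: ['chapter'] (min_width=7, slack=2)
Line 8: ['milk'] (min_width=4, slack=5)
Line 9: ['kitchen'] (min_width=7, slack=2)

Answer: |young    |
|network  |
|code  car|
|spoon who|
|rain  cup|
|sweet two|
|chapter  |
|milk     |
|kitchen  |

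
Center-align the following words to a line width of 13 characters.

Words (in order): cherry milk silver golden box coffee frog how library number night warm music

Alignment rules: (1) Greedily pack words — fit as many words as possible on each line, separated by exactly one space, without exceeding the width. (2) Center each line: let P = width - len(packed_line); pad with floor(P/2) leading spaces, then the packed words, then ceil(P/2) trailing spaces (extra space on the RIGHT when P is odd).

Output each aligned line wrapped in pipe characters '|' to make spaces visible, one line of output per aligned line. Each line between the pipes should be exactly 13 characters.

Line 1: ['cherry', 'milk'] (min_width=11, slack=2)
Line 2: ['silver', 'golden'] (min_width=13, slack=0)
Line 3: ['box', 'coffee'] (min_width=10, slack=3)
Line 4: ['frog', 'how'] (min_width=8, slack=5)
Line 5: ['library'] (min_width=7, slack=6)
Line 6: ['number', 'night'] (min_width=12, slack=1)
Line 7: ['warm', 'music'] (min_width=10, slack=3)

Answer: | cherry milk |
|silver golden|
| box coffee  |
|  frog how   |
|   library   |
|number night |
| warm music  |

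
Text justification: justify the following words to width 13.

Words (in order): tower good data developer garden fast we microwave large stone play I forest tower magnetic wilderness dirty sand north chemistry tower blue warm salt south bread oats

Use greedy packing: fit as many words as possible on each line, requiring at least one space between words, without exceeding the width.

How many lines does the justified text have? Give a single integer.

Answer: 17

Derivation:
Line 1: ['tower', 'good'] (min_width=10, slack=3)
Line 2: ['data'] (min_width=4, slack=9)
Line 3: ['developer'] (min_width=9, slack=4)
Line 4: ['garden', 'fast'] (min_width=11, slack=2)
Line 5: ['we', 'microwave'] (min_width=12, slack=1)
Line 6: ['large', 'stone'] (min_width=11, slack=2)
Line 7: ['play', 'I', 'forest'] (min_width=13, slack=0)
Line 8: ['tower'] (min_width=5, slack=8)
Line 9: ['magnetic'] (min_width=8, slack=5)
Line 10: ['wilderness'] (min_width=10, slack=3)
Line 11: ['dirty', 'sand'] (min_width=10, slack=3)
Line 12: ['north'] (min_width=5, slack=8)
Line 13: ['chemistry'] (min_width=9, slack=4)
Line 14: ['tower', 'blue'] (min_width=10, slack=3)
Line 15: ['warm', 'salt'] (min_width=9, slack=4)
Line 16: ['south', 'bread'] (min_width=11, slack=2)
Line 17: ['oats'] (min_width=4, slack=9)
Total lines: 17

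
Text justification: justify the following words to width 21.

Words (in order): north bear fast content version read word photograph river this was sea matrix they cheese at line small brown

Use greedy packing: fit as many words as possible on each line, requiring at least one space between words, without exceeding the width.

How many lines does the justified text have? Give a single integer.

Line 1: ['north', 'bear', 'fast'] (min_width=15, slack=6)
Line 2: ['content', 'version', 'read'] (min_width=20, slack=1)
Line 3: ['word', 'photograph', 'river'] (min_width=21, slack=0)
Line 4: ['this', 'was', 'sea', 'matrix'] (min_width=19, slack=2)
Line 5: ['they', 'cheese', 'at', 'line'] (min_width=19, slack=2)
Line 6: ['small', 'brown'] (min_width=11, slack=10)
Total lines: 6

Answer: 6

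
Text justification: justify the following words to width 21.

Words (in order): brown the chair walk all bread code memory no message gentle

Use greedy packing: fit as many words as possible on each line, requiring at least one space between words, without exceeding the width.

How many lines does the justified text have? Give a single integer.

Answer: 3

Derivation:
Line 1: ['brown', 'the', 'chair', 'walk'] (min_width=20, slack=1)
Line 2: ['all', 'bread', 'code', 'memory'] (min_width=21, slack=0)
Line 3: ['no', 'message', 'gentle'] (min_width=17, slack=4)
Total lines: 3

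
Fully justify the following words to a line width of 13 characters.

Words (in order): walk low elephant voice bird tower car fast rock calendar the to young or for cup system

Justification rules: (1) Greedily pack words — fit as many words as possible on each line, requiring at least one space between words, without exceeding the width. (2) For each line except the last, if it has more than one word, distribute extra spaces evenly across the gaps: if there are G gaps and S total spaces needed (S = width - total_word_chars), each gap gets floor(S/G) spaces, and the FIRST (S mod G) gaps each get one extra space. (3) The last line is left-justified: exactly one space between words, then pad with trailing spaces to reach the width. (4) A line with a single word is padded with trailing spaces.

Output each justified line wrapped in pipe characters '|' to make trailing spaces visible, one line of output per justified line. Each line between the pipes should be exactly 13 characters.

Line 1: ['walk', 'low'] (min_width=8, slack=5)
Line 2: ['elephant'] (min_width=8, slack=5)
Line 3: ['voice', 'bird'] (min_width=10, slack=3)
Line 4: ['tower', 'car'] (min_width=9, slack=4)
Line 5: ['fast', 'rock'] (min_width=9, slack=4)
Line 6: ['calendar', 'the'] (min_width=12, slack=1)
Line 7: ['to', 'young', 'or'] (min_width=11, slack=2)
Line 8: ['for', 'cup'] (min_width=7, slack=6)
Line 9: ['system'] (min_width=6, slack=7)

Answer: |walk      low|
|elephant     |
|voice    bird|
|tower     car|
|fast     rock|
|calendar  the|
|to  young  or|
|for       cup|
|system       |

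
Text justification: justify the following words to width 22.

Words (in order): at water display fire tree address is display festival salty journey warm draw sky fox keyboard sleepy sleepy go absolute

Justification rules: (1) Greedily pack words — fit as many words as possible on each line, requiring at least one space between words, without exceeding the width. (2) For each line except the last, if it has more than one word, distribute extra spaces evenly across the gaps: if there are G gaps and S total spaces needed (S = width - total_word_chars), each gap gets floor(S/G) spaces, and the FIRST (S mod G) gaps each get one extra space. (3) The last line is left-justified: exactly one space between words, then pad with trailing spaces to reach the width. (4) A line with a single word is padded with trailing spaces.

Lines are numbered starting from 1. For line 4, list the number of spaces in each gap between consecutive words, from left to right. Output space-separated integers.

Line 1: ['at', 'water', 'display', 'fire'] (min_width=21, slack=1)
Line 2: ['tree', 'address', 'is'] (min_width=15, slack=7)
Line 3: ['display', 'festival', 'salty'] (min_width=22, slack=0)
Line 4: ['journey', 'warm', 'draw', 'sky'] (min_width=21, slack=1)
Line 5: ['fox', 'keyboard', 'sleepy'] (min_width=19, slack=3)
Line 6: ['sleepy', 'go', 'absolute'] (min_width=18, slack=4)

Answer: 2 1 1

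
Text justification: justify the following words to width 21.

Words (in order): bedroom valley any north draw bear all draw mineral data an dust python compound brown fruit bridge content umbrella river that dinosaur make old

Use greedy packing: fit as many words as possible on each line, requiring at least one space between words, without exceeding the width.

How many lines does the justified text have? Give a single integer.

Line 1: ['bedroom', 'valley', 'any'] (min_width=18, slack=3)
Line 2: ['north', 'draw', 'bear', 'all'] (min_width=19, slack=2)
Line 3: ['draw', 'mineral', 'data', 'an'] (min_width=20, slack=1)
Line 4: ['dust', 'python', 'compound'] (min_width=20, slack=1)
Line 5: ['brown', 'fruit', 'bridge'] (min_width=18, slack=3)
Line 6: ['content', 'umbrella'] (min_width=16, slack=5)
Line 7: ['river', 'that', 'dinosaur'] (min_width=19, slack=2)
Line 8: ['make', 'old'] (min_width=8, slack=13)
Total lines: 8

Answer: 8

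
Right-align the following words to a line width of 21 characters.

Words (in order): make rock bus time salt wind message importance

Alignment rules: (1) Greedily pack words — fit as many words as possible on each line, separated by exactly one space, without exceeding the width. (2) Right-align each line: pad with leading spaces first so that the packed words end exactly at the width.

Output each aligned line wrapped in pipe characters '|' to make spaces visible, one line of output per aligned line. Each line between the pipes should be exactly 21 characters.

Line 1: ['make', 'rock', 'bus', 'time'] (min_width=18, slack=3)
Line 2: ['salt', 'wind', 'message'] (min_width=17, slack=4)
Line 3: ['importance'] (min_width=10, slack=11)

Answer: |   make rock bus time|
|    salt wind message|
|           importance|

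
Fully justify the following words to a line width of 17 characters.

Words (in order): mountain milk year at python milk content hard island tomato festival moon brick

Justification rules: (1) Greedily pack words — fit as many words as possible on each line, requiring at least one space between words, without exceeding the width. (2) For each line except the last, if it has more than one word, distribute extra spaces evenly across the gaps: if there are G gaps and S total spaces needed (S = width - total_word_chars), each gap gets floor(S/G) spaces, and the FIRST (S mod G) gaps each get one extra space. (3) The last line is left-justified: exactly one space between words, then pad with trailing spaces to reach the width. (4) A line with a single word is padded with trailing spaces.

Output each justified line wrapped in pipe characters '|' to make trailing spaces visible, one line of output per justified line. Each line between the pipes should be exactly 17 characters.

Line 1: ['mountain', 'milk'] (min_width=13, slack=4)
Line 2: ['year', 'at', 'python'] (min_width=14, slack=3)
Line 3: ['milk', 'content', 'hard'] (min_width=17, slack=0)
Line 4: ['island', 'tomato'] (min_width=13, slack=4)
Line 5: ['festival', 'moon'] (min_width=13, slack=4)
Line 6: ['brick'] (min_width=5, slack=12)

Answer: |mountain     milk|
|year   at  python|
|milk content hard|
|island     tomato|
|festival     moon|
|brick            |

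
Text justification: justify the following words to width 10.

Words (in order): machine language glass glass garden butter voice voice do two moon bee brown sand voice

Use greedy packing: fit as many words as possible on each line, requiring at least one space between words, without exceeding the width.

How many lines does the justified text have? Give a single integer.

Answer: 11

Derivation:
Line 1: ['machine'] (min_width=7, slack=3)
Line 2: ['language'] (min_width=8, slack=2)
Line 3: ['glass'] (min_width=5, slack=5)
Line 4: ['glass'] (min_width=5, slack=5)
Line 5: ['garden'] (min_width=6, slack=4)
Line 6: ['butter'] (min_width=6, slack=4)
Line 7: ['voice'] (min_width=5, slack=5)
Line 8: ['voice', 'do'] (min_width=8, slack=2)
Line 9: ['two', 'moon'] (min_width=8, slack=2)
Line 10: ['bee', 'brown'] (min_width=9, slack=1)
Line 11: ['sand', 'voice'] (min_width=10, slack=0)
Total lines: 11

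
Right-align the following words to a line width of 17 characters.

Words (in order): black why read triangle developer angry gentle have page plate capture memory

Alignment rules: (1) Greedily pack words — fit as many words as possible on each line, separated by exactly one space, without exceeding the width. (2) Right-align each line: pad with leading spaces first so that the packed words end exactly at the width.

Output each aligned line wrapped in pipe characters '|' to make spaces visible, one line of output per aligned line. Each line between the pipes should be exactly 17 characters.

Line 1: ['black', 'why', 'read'] (min_width=14, slack=3)
Line 2: ['triangle'] (min_width=8, slack=9)
Line 3: ['developer', 'angry'] (min_width=15, slack=2)
Line 4: ['gentle', 'have', 'page'] (min_width=16, slack=1)
Line 5: ['plate', 'capture'] (min_width=13, slack=4)
Line 6: ['memory'] (min_width=6, slack=11)

Answer: |   black why read|
|         triangle|
|  developer angry|
| gentle have page|
|    plate capture|
|           memory|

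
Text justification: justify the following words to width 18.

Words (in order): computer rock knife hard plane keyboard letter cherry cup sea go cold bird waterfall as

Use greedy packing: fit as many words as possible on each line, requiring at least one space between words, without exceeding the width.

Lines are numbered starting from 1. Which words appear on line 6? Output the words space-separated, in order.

Answer: waterfall as

Derivation:
Line 1: ['computer', 'rock'] (min_width=13, slack=5)
Line 2: ['knife', 'hard', 'plane'] (min_width=16, slack=2)
Line 3: ['keyboard', 'letter'] (min_width=15, slack=3)
Line 4: ['cherry', 'cup', 'sea', 'go'] (min_width=17, slack=1)
Line 5: ['cold', 'bird'] (min_width=9, slack=9)
Line 6: ['waterfall', 'as'] (min_width=12, slack=6)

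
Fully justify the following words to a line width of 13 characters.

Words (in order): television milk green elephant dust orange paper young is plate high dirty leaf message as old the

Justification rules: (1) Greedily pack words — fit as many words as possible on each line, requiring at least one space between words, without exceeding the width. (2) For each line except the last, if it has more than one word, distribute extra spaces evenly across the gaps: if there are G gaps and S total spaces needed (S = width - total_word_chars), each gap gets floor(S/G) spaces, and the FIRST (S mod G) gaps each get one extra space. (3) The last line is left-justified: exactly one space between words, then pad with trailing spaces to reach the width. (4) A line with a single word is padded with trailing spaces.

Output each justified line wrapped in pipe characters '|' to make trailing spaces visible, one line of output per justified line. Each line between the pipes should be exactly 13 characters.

Answer: |television   |
|milk    green|
|elephant dust|
|orange  paper|
|young      is|
|plate    high|
|dirty    leaf|
|message    as|
|old the      |

Derivation:
Line 1: ['television'] (min_width=10, slack=3)
Line 2: ['milk', 'green'] (min_width=10, slack=3)
Line 3: ['elephant', 'dust'] (min_width=13, slack=0)
Line 4: ['orange', 'paper'] (min_width=12, slack=1)
Line 5: ['young', 'is'] (min_width=8, slack=5)
Line 6: ['plate', 'high'] (min_width=10, slack=3)
Line 7: ['dirty', 'leaf'] (min_width=10, slack=3)
Line 8: ['message', 'as'] (min_width=10, slack=3)
Line 9: ['old', 'the'] (min_width=7, slack=6)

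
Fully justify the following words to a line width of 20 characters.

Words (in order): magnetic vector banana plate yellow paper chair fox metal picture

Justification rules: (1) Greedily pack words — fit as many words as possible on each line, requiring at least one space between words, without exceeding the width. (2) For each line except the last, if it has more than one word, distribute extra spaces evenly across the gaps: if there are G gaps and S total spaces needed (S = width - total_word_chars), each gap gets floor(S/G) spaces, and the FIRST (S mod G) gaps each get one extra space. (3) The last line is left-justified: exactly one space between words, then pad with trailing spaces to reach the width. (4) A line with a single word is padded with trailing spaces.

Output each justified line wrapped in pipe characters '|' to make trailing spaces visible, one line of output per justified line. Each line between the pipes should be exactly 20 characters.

Line 1: ['magnetic', 'vector'] (min_width=15, slack=5)
Line 2: ['banana', 'plate', 'yellow'] (min_width=19, slack=1)
Line 3: ['paper', 'chair', 'fox'] (min_width=15, slack=5)
Line 4: ['metal', 'picture'] (min_width=13, slack=7)

Answer: |magnetic      vector|
|banana  plate yellow|
|paper    chair   fox|
|metal picture       |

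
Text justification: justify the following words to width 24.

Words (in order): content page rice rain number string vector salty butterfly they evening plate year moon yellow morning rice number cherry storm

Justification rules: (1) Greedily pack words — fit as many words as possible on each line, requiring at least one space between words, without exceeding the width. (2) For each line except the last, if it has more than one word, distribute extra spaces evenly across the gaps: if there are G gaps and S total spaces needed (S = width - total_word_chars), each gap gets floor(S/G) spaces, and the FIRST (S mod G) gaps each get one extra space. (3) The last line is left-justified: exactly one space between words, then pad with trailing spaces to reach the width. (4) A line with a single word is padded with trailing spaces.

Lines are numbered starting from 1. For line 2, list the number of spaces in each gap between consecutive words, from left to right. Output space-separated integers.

Answer: 3 3

Derivation:
Line 1: ['content', 'page', 'rice', 'rain'] (min_width=22, slack=2)
Line 2: ['number', 'string', 'vector'] (min_width=20, slack=4)
Line 3: ['salty', 'butterfly', 'they'] (min_width=20, slack=4)
Line 4: ['evening', 'plate', 'year', 'moon'] (min_width=23, slack=1)
Line 5: ['yellow', 'morning', 'rice'] (min_width=19, slack=5)
Line 6: ['number', 'cherry', 'storm'] (min_width=19, slack=5)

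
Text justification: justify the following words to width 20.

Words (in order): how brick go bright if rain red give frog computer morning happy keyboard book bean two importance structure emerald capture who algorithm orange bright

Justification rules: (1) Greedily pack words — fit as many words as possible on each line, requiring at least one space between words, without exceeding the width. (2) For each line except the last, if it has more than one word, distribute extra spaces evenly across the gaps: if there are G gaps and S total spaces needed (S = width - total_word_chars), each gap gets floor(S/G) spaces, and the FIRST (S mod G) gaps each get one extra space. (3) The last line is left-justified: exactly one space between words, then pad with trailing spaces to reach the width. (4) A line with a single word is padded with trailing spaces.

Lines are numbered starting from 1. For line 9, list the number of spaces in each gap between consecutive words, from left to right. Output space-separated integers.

Answer: 5

Derivation:
Line 1: ['how', 'brick', 'go', 'bright'] (min_width=19, slack=1)
Line 2: ['if', 'rain', 'red', 'give'] (min_width=16, slack=4)
Line 3: ['frog', 'computer'] (min_width=13, slack=7)
Line 4: ['morning', 'happy'] (min_width=13, slack=7)
Line 5: ['keyboard', 'book', 'bean'] (min_width=18, slack=2)
Line 6: ['two', 'importance'] (min_width=14, slack=6)
Line 7: ['structure', 'emerald'] (min_width=17, slack=3)
Line 8: ['capture', 'who'] (min_width=11, slack=9)
Line 9: ['algorithm', 'orange'] (min_width=16, slack=4)
Line 10: ['bright'] (min_width=6, slack=14)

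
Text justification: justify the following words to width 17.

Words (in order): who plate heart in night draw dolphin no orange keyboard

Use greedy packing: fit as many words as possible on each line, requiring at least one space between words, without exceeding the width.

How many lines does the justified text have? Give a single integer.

Answer: 4

Derivation:
Line 1: ['who', 'plate', 'heart'] (min_width=15, slack=2)
Line 2: ['in', 'night', 'draw'] (min_width=13, slack=4)
Line 3: ['dolphin', 'no', 'orange'] (min_width=17, slack=0)
Line 4: ['keyboard'] (min_width=8, slack=9)
Total lines: 4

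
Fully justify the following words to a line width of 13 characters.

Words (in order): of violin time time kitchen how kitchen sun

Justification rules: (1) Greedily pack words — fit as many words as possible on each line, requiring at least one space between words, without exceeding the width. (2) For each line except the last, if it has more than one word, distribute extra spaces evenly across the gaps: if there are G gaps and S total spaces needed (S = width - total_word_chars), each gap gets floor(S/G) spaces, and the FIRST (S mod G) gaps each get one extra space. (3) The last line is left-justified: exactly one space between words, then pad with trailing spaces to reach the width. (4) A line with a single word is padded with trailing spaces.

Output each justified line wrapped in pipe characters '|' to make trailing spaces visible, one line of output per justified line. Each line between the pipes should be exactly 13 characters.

Answer: |of     violin|
|time     time|
|kitchen   how|
|kitchen sun  |

Derivation:
Line 1: ['of', 'violin'] (min_width=9, slack=4)
Line 2: ['time', 'time'] (min_width=9, slack=4)
Line 3: ['kitchen', 'how'] (min_width=11, slack=2)
Line 4: ['kitchen', 'sun'] (min_width=11, slack=2)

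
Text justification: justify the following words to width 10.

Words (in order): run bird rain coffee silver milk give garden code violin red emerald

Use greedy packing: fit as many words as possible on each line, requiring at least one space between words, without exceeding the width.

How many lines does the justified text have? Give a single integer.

Answer: 9

Derivation:
Line 1: ['run', 'bird'] (min_width=8, slack=2)
Line 2: ['rain'] (min_width=4, slack=6)
Line 3: ['coffee'] (min_width=6, slack=4)
Line 4: ['silver'] (min_width=6, slack=4)
Line 5: ['milk', 'give'] (min_width=9, slack=1)
Line 6: ['garden'] (min_width=6, slack=4)
Line 7: ['code'] (min_width=4, slack=6)
Line 8: ['violin', 'red'] (min_width=10, slack=0)
Line 9: ['emerald'] (min_width=7, slack=3)
Total lines: 9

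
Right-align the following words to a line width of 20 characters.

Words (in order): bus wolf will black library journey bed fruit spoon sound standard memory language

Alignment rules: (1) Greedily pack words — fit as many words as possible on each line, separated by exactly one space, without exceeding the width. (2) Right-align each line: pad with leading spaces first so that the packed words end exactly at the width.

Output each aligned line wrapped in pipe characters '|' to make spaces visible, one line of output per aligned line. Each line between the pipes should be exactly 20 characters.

Answer: | bus wolf will black|
| library journey bed|
|   fruit spoon sound|
|     standard memory|
|            language|

Derivation:
Line 1: ['bus', 'wolf', 'will', 'black'] (min_width=19, slack=1)
Line 2: ['library', 'journey', 'bed'] (min_width=19, slack=1)
Line 3: ['fruit', 'spoon', 'sound'] (min_width=17, slack=3)
Line 4: ['standard', 'memory'] (min_width=15, slack=5)
Line 5: ['language'] (min_width=8, slack=12)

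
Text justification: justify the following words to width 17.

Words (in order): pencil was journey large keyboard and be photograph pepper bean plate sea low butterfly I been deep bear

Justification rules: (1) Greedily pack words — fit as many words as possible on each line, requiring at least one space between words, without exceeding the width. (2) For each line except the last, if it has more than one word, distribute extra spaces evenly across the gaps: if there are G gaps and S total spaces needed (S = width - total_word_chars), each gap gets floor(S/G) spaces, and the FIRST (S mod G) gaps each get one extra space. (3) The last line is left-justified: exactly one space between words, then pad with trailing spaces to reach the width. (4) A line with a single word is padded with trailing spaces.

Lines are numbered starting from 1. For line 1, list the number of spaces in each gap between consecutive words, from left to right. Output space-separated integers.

Line 1: ['pencil', 'was'] (min_width=10, slack=7)
Line 2: ['journey', 'large'] (min_width=13, slack=4)
Line 3: ['keyboard', 'and', 'be'] (min_width=15, slack=2)
Line 4: ['photograph', 'pepper'] (min_width=17, slack=0)
Line 5: ['bean', 'plate', 'sea'] (min_width=14, slack=3)
Line 6: ['low', 'butterfly', 'I'] (min_width=15, slack=2)
Line 7: ['been', 'deep', 'bear'] (min_width=14, slack=3)

Answer: 8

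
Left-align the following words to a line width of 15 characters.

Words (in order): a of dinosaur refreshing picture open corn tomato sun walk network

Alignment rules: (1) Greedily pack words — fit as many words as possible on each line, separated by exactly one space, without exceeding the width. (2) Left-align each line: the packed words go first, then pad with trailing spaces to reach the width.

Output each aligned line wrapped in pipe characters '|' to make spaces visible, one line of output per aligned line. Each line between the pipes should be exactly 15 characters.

Answer: |a of dinosaur  |
|refreshing     |
|picture open   |
|corn tomato sun|
|walk network   |

Derivation:
Line 1: ['a', 'of', 'dinosaur'] (min_width=13, slack=2)
Line 2: ['refreshing'] (min_width=10, slack=5)
Line 3: ['picture', 'open'] (min_width=12, slack=3)
Line 4: ['corn', 'tomato', 'sun'] (min_width=15, slack=0)
Line 5: ['walk', 'network'] (min_width=12, slack=3)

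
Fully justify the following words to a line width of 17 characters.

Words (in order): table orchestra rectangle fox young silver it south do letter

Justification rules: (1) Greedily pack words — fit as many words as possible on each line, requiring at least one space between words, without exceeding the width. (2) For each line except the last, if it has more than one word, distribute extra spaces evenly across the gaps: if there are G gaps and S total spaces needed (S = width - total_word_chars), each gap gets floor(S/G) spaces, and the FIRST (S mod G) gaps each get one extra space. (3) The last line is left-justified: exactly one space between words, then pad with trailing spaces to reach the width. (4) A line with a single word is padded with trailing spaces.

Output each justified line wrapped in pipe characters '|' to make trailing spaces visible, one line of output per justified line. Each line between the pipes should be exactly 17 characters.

Answer: |table   orchestra|
|rectangle     fox|
|young  silver  it|
|south do letter  |

Derivation:
Line 1: ['table', 'orchestra'] (min_width=15, slack=2)
Line 2: ['rectangle', 'fox'] (min_width=13, slack=4)
Line 3: ['young', 'silver', 'it'] (min_width=15, slack=2)
Line 4: ['south', 'do', 'letter'] (min_width=15, slack=2)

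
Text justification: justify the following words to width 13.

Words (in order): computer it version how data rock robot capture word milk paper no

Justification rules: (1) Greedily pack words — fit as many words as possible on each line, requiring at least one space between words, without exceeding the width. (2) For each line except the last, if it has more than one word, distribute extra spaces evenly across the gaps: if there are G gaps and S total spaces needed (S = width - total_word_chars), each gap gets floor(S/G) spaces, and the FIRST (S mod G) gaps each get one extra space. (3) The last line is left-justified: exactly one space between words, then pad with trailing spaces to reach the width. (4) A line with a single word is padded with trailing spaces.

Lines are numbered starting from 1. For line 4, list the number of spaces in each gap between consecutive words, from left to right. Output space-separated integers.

Answer: 1

Derivation:
Line 1: ['computer', 'it'] (min_width=11, slack=2)
Line 2: ['version', 'how'] (min_width=11, slack=2)
Line 3: ['data', 'rock'] (min_width=9, slack=4)
Line 4: ['robot', 'capture'] (min_width=13, slack=0)
Line 5: ['word', 'milk'] (min_width=9, slack=4)
Line 6: ['paper', 'no'] (min_width=8, slack=5)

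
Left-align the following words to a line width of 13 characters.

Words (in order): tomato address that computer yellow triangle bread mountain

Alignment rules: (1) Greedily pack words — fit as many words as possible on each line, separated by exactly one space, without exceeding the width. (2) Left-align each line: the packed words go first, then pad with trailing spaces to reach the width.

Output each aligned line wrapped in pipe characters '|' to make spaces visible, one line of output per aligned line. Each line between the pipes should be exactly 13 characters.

Answer: |tomato       |
|address that |
|computer     |
|yellow       |
|triangle     |
|bread        |
|mountain     |

Derivation:
Line 1: ['tomato'] (min_width=6, slack=7)
Line 2: ['address', 'that'] (min_width=12, slack=1)
Line 3: ['computer'] (min_width=8, slack=5)
Line 4: ['yellow'] (min_width=6, slack=7)
Line 5: ['triangle'] (min_width=8, slack=5)
Line 6: ['bread'] (min_width=5, slack=8)
Line 7: ['mountain'] (min_width=8, slack=5)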